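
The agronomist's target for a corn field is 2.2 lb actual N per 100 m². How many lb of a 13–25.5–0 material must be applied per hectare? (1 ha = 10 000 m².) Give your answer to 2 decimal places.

1692.31 lb of product per hectare

Product per 100 m² = 2.2 / 13% = 16.9231 lb.
Convert to per hectare: 16.9231 × 100 = 1692.308 lb.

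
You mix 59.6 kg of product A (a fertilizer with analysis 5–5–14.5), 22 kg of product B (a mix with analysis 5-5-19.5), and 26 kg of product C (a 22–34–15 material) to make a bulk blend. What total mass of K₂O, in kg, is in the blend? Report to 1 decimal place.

K₂O mass = 14.5%×59.6 + 19.5%×22 + 15%×26 = 16.832 kg.

16.8 kg K₂O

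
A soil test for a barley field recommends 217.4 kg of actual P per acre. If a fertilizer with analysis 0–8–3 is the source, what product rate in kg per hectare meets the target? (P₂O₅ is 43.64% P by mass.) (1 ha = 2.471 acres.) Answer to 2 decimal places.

15387.13 kg of product per hectare

As P₂O₅: 217.4 / 0.4364 = 498.167 kg per acre.
Product per acre = 498.167 / 8% = 6227.09 kg.
Convert to per hectare: 6227.09 × 2.471 = 15387.128 kg.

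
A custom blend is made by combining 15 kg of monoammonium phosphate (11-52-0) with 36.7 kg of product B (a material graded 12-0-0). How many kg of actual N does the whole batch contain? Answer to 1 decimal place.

N mass = 11%×15 + 12%×36.7 = 6.054 kg.

6.1 kg N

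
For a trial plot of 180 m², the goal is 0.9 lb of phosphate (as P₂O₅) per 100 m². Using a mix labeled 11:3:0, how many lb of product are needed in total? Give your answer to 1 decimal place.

54.0 lb

Product per 100 m² = 0.9 / 3% = 30 lb.
Total product = 30 × 180 / 100 = 54 lb.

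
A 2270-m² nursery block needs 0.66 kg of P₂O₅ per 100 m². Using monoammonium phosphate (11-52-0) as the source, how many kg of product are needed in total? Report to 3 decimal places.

Product per 100 m² = 0.66 / 52% = 1.26923 kg.
Total product = 1.26923 × 2270 / 100 = 28.8115 kg.

28.812 kg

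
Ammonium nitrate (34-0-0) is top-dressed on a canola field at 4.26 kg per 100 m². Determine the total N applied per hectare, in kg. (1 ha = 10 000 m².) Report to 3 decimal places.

nitrogen per 100 m² = 4.26 × 34% = 1.4484 kg.
Convert to per hectare: 1.4484 × 100 = 144.84 kg.

144.840 kg N per hectare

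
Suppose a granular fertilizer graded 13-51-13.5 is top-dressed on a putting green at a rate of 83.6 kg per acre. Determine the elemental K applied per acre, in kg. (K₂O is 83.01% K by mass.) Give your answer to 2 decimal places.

9.37 kg K per acre

K₂O per acre = 83.6 × 13.5% = 11.286 kg.
Elemental K = 11.286 × 0.8301 = 9.36851 kg per acre.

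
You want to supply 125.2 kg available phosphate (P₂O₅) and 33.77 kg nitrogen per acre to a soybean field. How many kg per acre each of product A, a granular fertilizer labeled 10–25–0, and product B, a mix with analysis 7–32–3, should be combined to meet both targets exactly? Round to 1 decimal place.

With a, b = kg per acre of product A and product B:
P₂O₅: 0.25·a + 0.32·b = 125.2
N: 0.1·a + 0.07·b = 33.77
Eliminate b: (row1) − 0.32/0.07·(row2) → -0.207143·a = -29.1771, so a = 140.855.
Then b = (33.77 − 0.1·140.855) / 0.07 = 281.207.

140.9 kg product A, 281.2 kg product B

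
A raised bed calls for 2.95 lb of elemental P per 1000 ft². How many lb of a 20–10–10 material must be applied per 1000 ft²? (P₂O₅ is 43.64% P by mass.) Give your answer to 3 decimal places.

As P₂O₅: 2.95 / 0.4364 = 6.75985 lb per 1000 ft².
Product per 1000 ft² = 6.75985 / 10% = 67.5985 lb.

67.599 lb of product per thousand sq ft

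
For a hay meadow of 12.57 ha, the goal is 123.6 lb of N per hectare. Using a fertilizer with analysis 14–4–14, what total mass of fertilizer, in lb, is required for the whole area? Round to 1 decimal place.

11097.5 lb

Product per hectare = 123.6 / 14% = 882.857 lb.
Total product = 882.857 × 12.57 = 11097.51 lb.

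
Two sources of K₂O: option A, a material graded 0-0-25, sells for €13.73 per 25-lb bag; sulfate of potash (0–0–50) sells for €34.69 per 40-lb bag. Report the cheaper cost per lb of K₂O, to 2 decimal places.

€1.73 per lb K₂O (sulfate of potash)

option A: K₂O per bag = 25 × 25% = 6.25 lb; cost = 13.73 / 6.25 = €2.1968/lb K₂O.
sulfate of potash: K₂O per bag = 40 × 50% = 20 lb; cost = 34.69 / 20 = €1.7345/lb K₂O.
sulfate of potash is cheaper.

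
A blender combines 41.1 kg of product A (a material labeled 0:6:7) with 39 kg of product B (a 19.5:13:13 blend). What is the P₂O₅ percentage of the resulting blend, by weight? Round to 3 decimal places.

Total mass = 41.1 + 39 = 80.1 kg.
P₂O₅ mass = 6%×41.1 + 13%×39 = 7.536 kg.
% P₂O₅ = 7.536 / 80.1 = 9.40824%.

9.408% P₂O₅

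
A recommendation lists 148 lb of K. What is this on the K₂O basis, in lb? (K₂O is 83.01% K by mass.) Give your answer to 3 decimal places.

178.292 lb K₂O

K₂O = 148 / 0.8301 = 178.2918 lb.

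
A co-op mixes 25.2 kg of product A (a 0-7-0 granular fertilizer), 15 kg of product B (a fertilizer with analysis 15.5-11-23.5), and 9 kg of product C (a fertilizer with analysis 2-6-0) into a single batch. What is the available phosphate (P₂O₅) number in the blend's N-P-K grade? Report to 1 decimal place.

Total mass = 25.2 + 15 + 9 = 49.2 kg.
P₂O₅ mass = 7%×25.2 + 11%×15 + 6%×9 = 3.954 kg.
% P₂O₅ = 3.954 / 49.2 = 8.03659%.

8.0% P₂O₅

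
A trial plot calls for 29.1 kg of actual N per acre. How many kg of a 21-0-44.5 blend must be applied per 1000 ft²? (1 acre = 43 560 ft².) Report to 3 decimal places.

3.181 kg of product per thousand sq ft

Product per acre = 29.1 / 21% = 138.571 kg.
Convert to per 1000 ft²: 138.571 × 0.0229568 = 3.18116 kg.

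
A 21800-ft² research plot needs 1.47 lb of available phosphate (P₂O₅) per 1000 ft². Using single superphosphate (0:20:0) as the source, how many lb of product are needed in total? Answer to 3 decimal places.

Product per 1000 ft² = 1.47 / 20% = 7.35 lb.
Total product = 7.35 × 21800 / 1000 = 160.23 lb.

160.230 lb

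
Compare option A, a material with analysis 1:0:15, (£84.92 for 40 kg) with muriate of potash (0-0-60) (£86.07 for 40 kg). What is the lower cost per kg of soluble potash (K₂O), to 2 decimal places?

option A: K₂O per bag = 40 × 15% = 6 kg; cost = 84.92 / 6 = £14.1533/kg K₂O.
muriate of potash: K₂O per bag = 40 × 60% = 24 kg; cost = 86.07 / 24 = £3.5862/kg K₂O.
muriate of potash is cheaper.

£3.59 per kg K₂O (muriate of potash)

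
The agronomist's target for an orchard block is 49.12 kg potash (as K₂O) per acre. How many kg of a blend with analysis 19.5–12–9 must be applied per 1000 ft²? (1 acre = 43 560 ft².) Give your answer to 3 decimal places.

Product per acre = 49.12 / 9% = 545.778 kg.
Convert to per 1000 ft²: 545.778 × 0.0229568 = 12.5293 kg.

12.529 kg of product per thousand sq ft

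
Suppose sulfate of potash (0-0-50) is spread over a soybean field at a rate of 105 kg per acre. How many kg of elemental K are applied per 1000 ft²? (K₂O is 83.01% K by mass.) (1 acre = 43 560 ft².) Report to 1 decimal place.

K₂O per acre = 105 × 50% = 52.5 kg.
Elemental K = 52.5 × 0.8301 = 43.5802 kg per acre.
Convert to per 1000 ft²: 43.5802 × 0.0229568 = 1.00046 kg.

1.0 kg K per thousand sq ft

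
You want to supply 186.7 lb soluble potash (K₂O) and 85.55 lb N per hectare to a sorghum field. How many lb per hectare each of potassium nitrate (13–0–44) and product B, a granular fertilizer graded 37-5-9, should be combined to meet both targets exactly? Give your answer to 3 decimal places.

With a, b = lb per hectare of potassium nitrate and product B:
K₂O: 0.44·a + 0.09·b = 186.7
N: 0.13·a + 0.37·b = 85.55
Eliminate a: (row1) − 0.44/0.13·(row2) → -1.16231·b = -102.854, so b = 88.4911.
Back-substitute: a = (186.7 − 0.09·88.4911) / 0.44 = 406.2177.

406.218 lb potassium nitrate, 88.491 lb product B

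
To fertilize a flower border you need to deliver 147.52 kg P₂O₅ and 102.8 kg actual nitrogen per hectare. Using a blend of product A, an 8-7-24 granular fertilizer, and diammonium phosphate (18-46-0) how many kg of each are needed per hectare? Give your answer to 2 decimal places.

856.79 kg product A, 190.31 kg diammonium phosphate

Per-hectare balance (a = product A, b = diammonium phosphate):
P₂O₅: 0.07·a + 0.46·b = 147.52
N: 0.08·a + 0.18·b = 102.8
From row1: a = (147.52 − 0.46·b) / 0.07.
Into row2: 0.08·(147.52 − 0.46·b)/0.07 + 0.18·b = 102.8 → b = 190.314, a = 856.793.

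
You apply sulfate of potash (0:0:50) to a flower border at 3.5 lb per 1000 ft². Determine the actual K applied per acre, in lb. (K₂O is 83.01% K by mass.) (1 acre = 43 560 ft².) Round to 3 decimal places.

K₂O per 1000 ft² = 3.5 × 50% = 1.75 lb.
Elemental K = 1.75 × 0.8301 = 1.45267 lb per 1000 ft².
Convert to per acre: 1.45267 × 43.56 = 63.2785 lb.

63.279 lb K per acre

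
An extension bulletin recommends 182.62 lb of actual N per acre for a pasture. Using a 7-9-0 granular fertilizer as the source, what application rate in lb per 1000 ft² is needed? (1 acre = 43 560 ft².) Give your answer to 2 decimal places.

Product per acre = 182.62 / 7% = 2608.86 lb.
Convert to per 1000 ft²: 2608.86 × 0.0229568 = 59.8911 lb.

59.89 lb of product per thousand sq ft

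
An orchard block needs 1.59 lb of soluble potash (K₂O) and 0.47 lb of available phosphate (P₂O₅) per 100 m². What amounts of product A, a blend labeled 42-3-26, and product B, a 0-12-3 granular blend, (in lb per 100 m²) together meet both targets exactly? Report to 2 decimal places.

5.83 lb product A, 2.46 lb product B

Let a = lb of product A, b = lb of product B (per 100 m²).
K₂O: 0.26·a + 0.03·b = 1.59
P₂O₅: 0.03·a + 0.12·b = 0.47
Solving simultaneously: a = 5.83168, b = 2.45875.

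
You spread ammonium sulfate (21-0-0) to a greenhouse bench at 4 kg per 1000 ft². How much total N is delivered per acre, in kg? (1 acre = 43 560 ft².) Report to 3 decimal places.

nitrogen per 1000 ft² = 4 × 21% = 0.84 kg.
Convert to per acre: 0.84 × 43.56 = 36.5904 kg.

36.590 kg N per acre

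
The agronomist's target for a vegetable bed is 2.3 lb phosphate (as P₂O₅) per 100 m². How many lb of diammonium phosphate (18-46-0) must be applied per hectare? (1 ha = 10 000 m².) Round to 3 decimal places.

Product per 100 m² = 2.3 / 46% = 5 lb.
Convert to per hectare: 5 × 100 = 500 lb.

500.000 lb of product per hectare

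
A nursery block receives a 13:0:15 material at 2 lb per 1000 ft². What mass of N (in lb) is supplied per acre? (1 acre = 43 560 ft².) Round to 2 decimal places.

nitrogen per 1000 ft² = 2 × 13% = 0.26 lb.
Convert to per acre: 0.26 × 43.56 = 11.3256 lb.

11.33 lb N per acre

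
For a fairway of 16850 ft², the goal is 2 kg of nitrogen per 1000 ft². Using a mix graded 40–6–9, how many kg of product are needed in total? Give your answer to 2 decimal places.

Product per 1000 ft² = 2 / 40% = 5 kg.
Total product = 5 × 16850 / 1000 = 84.25 kg.

84.25 kg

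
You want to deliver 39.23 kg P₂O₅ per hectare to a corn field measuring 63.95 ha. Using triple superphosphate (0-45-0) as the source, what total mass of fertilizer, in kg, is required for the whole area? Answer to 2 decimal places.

Product per hectare = 39.23 / 45% = 87.1778 kg.
Total product = 87.1778 × 63.95 = 5575.019 kg.

5575.02 kg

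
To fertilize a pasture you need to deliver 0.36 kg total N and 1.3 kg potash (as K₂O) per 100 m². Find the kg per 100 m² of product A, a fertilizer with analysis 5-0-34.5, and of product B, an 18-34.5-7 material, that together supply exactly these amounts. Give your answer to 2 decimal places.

3.56 kg product A, 1.01 kg product B

Per-100 m² balance (a = product A, b = product B):
N: 0.05·a + 0.18·b = 0.36
K₂O: 0.345·a + 0.07·b = 1.3
Eliminate a: (row1) − 0.05/0.345·(row2) → 0.169855·b = 0.171594, so b = 1.01024.
Back-substitute: a = (0.36 − 0.18·1.01024) / 0.05 = 3.56314.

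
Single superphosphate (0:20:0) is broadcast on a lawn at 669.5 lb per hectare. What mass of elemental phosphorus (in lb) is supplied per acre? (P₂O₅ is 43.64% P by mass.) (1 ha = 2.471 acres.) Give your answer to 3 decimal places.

P₂O₅ per hectare = 669.5 × 20% = 133.9 lb.
Elemental P = 133.9 × 0.4364 = 58.434 lb per hectare.
Convert to per acre: 58.434 × 0.404694 = 23.6479 lb.

23.648 lb P per acre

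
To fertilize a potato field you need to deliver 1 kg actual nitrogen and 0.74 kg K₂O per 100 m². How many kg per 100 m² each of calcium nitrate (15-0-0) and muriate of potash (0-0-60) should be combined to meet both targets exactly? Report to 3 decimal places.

Per-100 m² balance (a = calcium nitrate, b = muriate of potash):
N: 0.15·a + 0·b = 1
K₂O: 0·a + 0.6·b = 0.74
Solving simultaneously: a = 6.66667, b = 1.23333.

6.667 kg calcium nitrate, 1.233 kg muriate of potash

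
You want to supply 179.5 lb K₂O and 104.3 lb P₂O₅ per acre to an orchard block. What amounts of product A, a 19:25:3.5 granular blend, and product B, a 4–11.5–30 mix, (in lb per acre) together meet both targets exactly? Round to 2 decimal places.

150.02 lb product A, 580.83 lb product B

With a, b = lb per acre of product A and product B:
K₂O: 0.035·a + 0.3·b = 179.5
P₂O₅: 0.25·a + 0.115·b = 104.3
Solving simultaneously: a = 150.018, b = 580.831.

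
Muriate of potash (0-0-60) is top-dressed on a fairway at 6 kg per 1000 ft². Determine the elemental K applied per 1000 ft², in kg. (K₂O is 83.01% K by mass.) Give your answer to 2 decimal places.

K₂O per 1000 ft² = 6 × 60% = 3.6 kg.
Elemental K = 3.6 × 0.8301 = 2.98836 kg per 1000 ft².

2.99 kg K per thousand sq ft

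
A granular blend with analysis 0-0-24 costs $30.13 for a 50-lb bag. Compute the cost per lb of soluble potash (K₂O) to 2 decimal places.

$2.51 per lb K₂O

K₂O in bag = 50 × 24% = 12 lb.
Cost per lb K₂O = $30.13 / 12 = $2.5108.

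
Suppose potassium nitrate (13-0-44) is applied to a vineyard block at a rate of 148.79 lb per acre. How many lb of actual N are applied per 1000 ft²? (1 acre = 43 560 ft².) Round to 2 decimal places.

0.44 lb N per thousand sq ft

nitrogen per acre = 148.79 × 13% = 19.3427 lb.
Convert to per 1000 ft²: 19.3427 × 0.0229568 = 0.444047 lb.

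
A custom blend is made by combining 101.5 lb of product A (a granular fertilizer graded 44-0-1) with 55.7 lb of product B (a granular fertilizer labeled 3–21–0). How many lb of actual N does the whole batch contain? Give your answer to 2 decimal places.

N mass = 44%×101.5 + 3%×55.7 = 46.331 lb.

46.33 lb N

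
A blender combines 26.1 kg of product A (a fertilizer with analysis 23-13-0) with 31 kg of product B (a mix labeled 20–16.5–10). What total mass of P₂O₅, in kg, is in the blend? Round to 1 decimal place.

8.5 kg P₂O₅

P₂O₅ mass = 13%×26.1 + 16.5%×31 = 8.508 kg.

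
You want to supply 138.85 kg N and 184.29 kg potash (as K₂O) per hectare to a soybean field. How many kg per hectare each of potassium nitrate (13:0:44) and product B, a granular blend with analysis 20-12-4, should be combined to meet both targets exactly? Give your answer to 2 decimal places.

Let a = kg of potassium nitrate, b = kg of product B (per hectare).
N: 0.13·a + 0.2·b = 138.85
K₂O: 0.44·a + 0.04·b = 184.29
From row1: a = (138.85 − 0.2·b) / 0.13.
Into row2: 0.44·(138.85 − 0.2·b)/0.13 + 0.04·b = 184.29 → b = 448.506, a = 378.068.

378.07 kg potassium nitrate, 448.51 kg product B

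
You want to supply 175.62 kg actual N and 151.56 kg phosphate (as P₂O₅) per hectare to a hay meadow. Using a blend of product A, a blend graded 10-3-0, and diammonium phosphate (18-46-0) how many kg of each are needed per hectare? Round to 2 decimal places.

Let a = kg of product A, b = kg of diammonium phosphate (per hectare).
N: 0.1·a + 0.18·b = 175.62
P₂O₅: 0.03·a + 0.46·b = 151.56
Eliminate a: (row1) − 0.1/0.03·(row2) → -1.35333·b = -329.58, so b = 243.532.
Back-substitute: a = (175.62 − 0.18·243.532) / 0.1 = 1317.842.

1317.84 kg product A, 243.53 kg diammonium phosphate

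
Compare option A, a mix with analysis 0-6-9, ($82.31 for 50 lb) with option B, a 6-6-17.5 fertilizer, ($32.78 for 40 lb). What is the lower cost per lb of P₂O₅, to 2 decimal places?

$13.66 per lb P₂O₅ (option B)

option A: P₂O₅ per bag = 50 × 6% = 3 lb; cost = 82.31 / 3 = $27.4367/lb P₂O₅.
option B: P₂O₅ per bag = 40 × 6% = 2.4 lb; cost = 32.78 / 2.4 = $13.6583/lb P₂O₅.
option B is cheaper.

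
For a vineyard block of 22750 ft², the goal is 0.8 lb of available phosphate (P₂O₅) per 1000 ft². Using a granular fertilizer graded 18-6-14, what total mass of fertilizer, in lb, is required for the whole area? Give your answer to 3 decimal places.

303.333 lb

Product per 1000 ft² = 0.8 / 6% = 13.3333 lb.
Total product = 13.3333 × 22750 / 1000 = 303.3333 lb.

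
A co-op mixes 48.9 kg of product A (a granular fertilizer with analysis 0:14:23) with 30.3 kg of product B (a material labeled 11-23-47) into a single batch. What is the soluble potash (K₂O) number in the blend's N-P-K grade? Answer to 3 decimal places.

32.182% K₂O

Total mass = 48.9 + 30.3 = 79.2 kg.
K₂O mass = 23%×48.9 + 47%×30.3 = 25.488 kg.
% K₂O = 25.488 / 79.2 = 32.1818%.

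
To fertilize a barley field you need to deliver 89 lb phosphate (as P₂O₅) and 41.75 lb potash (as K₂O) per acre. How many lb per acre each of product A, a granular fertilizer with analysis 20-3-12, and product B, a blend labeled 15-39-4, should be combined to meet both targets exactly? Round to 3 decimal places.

With a, b = lb per acre of product A and product B:
P₂O₅: 0.03·a + 0.39·b = 89
K₂O: 0.12·a + 0.04·b = 41.75
From row1: a = (89 − 0.39·b) / 0.03.
Into row2: 0.12·(89 − 0.39·b)/0.03 + 0.04·b = 41.75 → b = 206.7434, a = 279.0022.

279.002 lb product A, 206.743 lb product B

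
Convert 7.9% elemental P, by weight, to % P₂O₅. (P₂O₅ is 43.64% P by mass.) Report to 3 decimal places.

%P₂O₅ = 7.9 / 0.4364 = 18.1027%.

18.103% P₂O₅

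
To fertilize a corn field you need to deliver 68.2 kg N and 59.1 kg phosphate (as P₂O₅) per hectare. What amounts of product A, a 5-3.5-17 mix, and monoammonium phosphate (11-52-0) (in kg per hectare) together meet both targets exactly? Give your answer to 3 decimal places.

1307.585 kg product A, 25.643 kg monoammonium phosphate

Per-hectare balance (a = product A, b = monoammonium phosphate):
N: 0.05·a + 0.11·b = 68.2
P₂O₅: 0.035·a + 0.52·b = 59.1
Solving simultaneously: a = 1307.5847, b = 25.6433.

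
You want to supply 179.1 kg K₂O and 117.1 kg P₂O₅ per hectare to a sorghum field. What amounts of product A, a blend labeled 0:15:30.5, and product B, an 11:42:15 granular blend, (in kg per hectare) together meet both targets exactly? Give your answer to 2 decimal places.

With a, b = kg per hectare of product A and product B:
K₂O: 0.305·a + 0.15·b = 179.1
P₂O₅: 0.15·a + 0.42·b = 117.1
Eliminate b: (row1) − 0.15/0.42·(row2) → 0.251429·a = 137.279, so a = 545.994.
Then b = (117.1 − 0.15·545.994) / 0.42 = 83.8116.

545.99 kg product A, 83.81 kg product B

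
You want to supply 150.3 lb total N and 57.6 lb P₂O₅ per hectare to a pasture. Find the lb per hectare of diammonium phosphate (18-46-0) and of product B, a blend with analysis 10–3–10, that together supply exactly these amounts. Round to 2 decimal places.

Let a = lb of diammonium phosphate, b = lb of product B (per hectare).
N: 0.18·a + 0.1·b = 150.3
P₂O₅: 0.46·a + 0.03·b = 57.6
Solving simultaneously: a = 30.8128, b = 1447.537.

30.81 lb diammonium phosphate, 1447.54 lb product B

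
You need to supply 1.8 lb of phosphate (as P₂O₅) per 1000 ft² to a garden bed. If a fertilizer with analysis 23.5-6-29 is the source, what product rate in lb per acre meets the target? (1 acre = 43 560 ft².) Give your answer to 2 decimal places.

1306.80 lb of product per acre

Product per 1000 ft² = 1.8 / 6% = 30 lb.
Convert to per acre: 30 × 43.56 = 1306.8 lb.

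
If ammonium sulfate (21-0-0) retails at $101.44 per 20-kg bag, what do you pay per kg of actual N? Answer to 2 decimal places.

$24.15 per kg N

N in bag = 20 × 21% = 4.2 kg.
Cost per kg N = $101.44 / 4.2 = $24.1524.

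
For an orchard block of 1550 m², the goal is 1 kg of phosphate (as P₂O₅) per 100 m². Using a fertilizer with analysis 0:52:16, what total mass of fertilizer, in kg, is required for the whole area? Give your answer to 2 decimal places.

29.81 kg

Product per 100 m² = 1 / 52% = 1.92308 kg.
Total product = 1.92308 × 1550 / 100 = 29.8077 kg.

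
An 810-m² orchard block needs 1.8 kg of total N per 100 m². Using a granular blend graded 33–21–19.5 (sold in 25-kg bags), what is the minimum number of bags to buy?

2 bags

Product per 100 m² = 1.8 / 33% = 5.45455 kg.
Total product = 5.45455 × 810 / 100 = 44.1818 kg.
Bags = ⌈44.1818 / 25⌉ = 2.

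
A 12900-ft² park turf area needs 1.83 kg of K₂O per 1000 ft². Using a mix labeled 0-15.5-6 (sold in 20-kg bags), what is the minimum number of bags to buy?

Product per 1000 ft² = 1.83 / 6% = 30.5 kg.
Total product = 30.5 × 12900 / 1000 = 393.45 kg.
Bags = ⌈393.45 / 20⌉ = 20.

20 bags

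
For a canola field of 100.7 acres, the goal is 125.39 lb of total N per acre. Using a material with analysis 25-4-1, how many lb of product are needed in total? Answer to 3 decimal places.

Product per acre = 125.39 / 25% = 501.56 lb.
Total product = 501.56 × 100.7 = 50507.092 lb.

50507.092 lb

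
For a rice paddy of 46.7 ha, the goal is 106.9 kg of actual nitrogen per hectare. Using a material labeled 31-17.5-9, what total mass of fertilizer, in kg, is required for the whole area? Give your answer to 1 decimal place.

16104.0 kg

Product per hectare = 106.9 / 31% = 344.839 kg.
Total product = 344.839 × 46.7 = 16103.97 kg.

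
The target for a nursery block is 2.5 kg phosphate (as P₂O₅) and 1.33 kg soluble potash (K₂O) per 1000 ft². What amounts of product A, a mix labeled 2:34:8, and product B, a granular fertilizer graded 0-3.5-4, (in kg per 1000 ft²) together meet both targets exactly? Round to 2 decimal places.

With a, b = kg per 1000 ft² of product A and product B:
P₂O₅: 0.34·a + 0.035·b = 2.5
K₂O: 0.08·a + 0.04·b = 1.33
Eliminate a: (row1) − 0.34/0.08·(row2) → -0.135·b = -3.1525, so b = 23.3519.
Back-substitute: a = (2.5 − 0.035·23.3519) / 0.34 = 4.94907.

4.95 kg product A, 23.35 kg product B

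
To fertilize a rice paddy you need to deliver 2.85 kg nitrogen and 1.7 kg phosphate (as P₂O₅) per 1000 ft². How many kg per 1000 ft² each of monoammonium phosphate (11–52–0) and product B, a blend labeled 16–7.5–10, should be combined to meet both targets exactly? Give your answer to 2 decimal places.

0.78 kg monoammonium phosphate, 17.28 kg product B

With a, b = kg per 1000 ft² of monoammonium phosphate and product B:
N: 0.11·a + 0.16·b = 2.85
P₂O₅: 0.52·a + 0.075·b = 1.7
Eliminate a: (row1) − 0.11/0.52·(row2) → 0.144135·b = 2.49038, so b = 17.2782.
Back-substitute: a = (2.85 − 0.16·17.2782) / 0.11 = 0.777185.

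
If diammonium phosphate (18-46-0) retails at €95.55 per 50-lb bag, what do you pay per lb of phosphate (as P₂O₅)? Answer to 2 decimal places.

P₂O₅ in bag = 50 × 46% = 23 lb.
Cost per lb P₂O₅ = €95.55 / 23 = €4.1543.

€4.15 per lb P₂O₅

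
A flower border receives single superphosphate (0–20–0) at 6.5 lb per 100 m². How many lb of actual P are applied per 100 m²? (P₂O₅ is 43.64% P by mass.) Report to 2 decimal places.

0.57 lb P per hundred sq m

P₂O₅ per 100 m² = 6.5 × 20% = 1.3 lb.
Elemental P = 1.3 × 0.4364 = 0.56732 lb per 100 m².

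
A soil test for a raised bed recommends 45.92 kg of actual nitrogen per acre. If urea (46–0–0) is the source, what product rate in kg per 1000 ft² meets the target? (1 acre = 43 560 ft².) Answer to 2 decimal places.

Product per acre = 45.92 / 46% = 99.8261 kg.
Convert to per 1000 ft²: 99.8261 × 0.0229568 = 2.29169 kg.

2.29 kg of product per thousand sq ft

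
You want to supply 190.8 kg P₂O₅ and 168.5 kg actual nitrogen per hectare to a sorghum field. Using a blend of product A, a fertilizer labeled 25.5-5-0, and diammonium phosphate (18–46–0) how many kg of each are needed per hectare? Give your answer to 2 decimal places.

398.58 kg product A, 371.46 kg diammonium phosphate

With a, b = kg per hectare of product A and diammonium phosphate:
P₂O₅: 0.05·a + 0.46·b = 190.8
N: 0.255·a + 0.18·b = 168.5
From row1: a = (190.8 − 0.46·b) / 0.05.
Into row2: 0.255·(190.8 − 0.46·b)/0.05 + 0.18·b = 168.5 → b = 371.459, a = 398.578.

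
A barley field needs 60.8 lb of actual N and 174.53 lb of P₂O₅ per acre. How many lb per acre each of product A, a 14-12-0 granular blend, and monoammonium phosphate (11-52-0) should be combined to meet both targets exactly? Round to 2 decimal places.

Per-acre balance (a = product A, b = monoammonium phosphate):
N: 0.14·a + 0.11·b = 60.8
P₂O₅: 0.12·a + 0.52·b = 174.53
From row1: a = (60.8 − 0.11·b) / 0.14.
Into row2: 0.12·(60.8 − 0.11·b)/0.14 + 0.52·b = 174.53 → b = 287.554, a = 208.351.

208.35 lb product A, 287.55 lb monoammonium phosphate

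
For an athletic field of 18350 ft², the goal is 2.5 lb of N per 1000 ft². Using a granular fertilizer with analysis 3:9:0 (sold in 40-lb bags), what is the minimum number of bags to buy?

39 bags

Product per 1000 ft² = 2.5 / 3% = 83.3333 lb.
Total product = 83.3333 × 18350 / 1000 = 1529.17 lb.
Bags = ⌈1529.17 / 40⌉ = 39.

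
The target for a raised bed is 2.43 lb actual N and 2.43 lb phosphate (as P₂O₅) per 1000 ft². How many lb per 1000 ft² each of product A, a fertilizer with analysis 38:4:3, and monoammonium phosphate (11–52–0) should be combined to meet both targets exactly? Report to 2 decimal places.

5.16 lb product A, 4.28 lb monoammonium phosphate

Let a = lb of product A, b = lb of monoammonium phosphate (per 1000 ft²).
N: 0.38·a + 0.11·b = 2.43
P₂O₅: 0.04·a + 0.52·b = 2.43
Solving simultaneously: a = 5.15683, b = 4.2764.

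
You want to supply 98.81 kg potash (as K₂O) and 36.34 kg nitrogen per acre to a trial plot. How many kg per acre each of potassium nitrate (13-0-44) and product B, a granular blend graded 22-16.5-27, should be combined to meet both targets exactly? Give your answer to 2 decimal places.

193.30 kg potassium nitrate, 50.96 kg product B

With a, b = kg per acre of potassium nitrate and product B:
K₂O: 0.44·a + 0.27·b = 98.81
N: 0.13·a + 0.22·b = 36.34
Solving simultaneously: a = 193.297, b = 50.9611.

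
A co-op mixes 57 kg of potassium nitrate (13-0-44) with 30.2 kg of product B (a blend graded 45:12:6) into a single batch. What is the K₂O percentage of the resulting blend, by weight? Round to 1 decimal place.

Total mass = 57 + 30.2 = 87.2 kg.
K₂O mass = 44%×57 + 6%×30.2 = 26.892 kg.
% K₂O = 26.892 / 87.2 = 30.8394%.

30.8% K₂O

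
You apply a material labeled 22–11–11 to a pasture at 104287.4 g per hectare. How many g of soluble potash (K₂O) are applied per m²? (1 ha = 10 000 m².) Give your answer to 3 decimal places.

K₂O per hectare = 104287.4 × 11% = 11471.6 g.
Convert to per m²: 11471.6 × 0.0001 = 1.14716 g.

1.147 g K₂O per sq m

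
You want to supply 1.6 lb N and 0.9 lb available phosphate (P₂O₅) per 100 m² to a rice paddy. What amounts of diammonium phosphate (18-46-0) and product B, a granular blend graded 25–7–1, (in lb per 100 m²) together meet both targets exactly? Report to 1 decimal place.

1.1 lb diammonium phosphate, 5.6 lb product B

With a, b = lb per 100 m² of diammonium phosphate and product B:
N: 0.18·a + 0.25·b = 1.6
P₂O₅: 0.46·a + 0.07·b = 0.9
Eliminate b: (row1) − 0.25/0.07·(row2) → -1.46286·a = -1.61429, so a = 1.10352.
Then b = (0.9 − 0.46·1.10352) / 0.07 = 5.60547.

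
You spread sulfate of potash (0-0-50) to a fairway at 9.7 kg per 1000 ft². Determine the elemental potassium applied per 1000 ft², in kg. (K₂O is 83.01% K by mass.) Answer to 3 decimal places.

4.026 kg K per thousand sq ft

K₂O per 1000 ft² = 9.7 × 50% = 4.85 kg.
Elemental K = 4.85 × 0.8301 = 4.02598 kg per 1000 ft².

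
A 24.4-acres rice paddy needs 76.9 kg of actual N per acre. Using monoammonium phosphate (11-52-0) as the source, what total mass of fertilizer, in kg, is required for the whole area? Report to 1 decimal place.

Product per acre = 76.9 / 11% = 699.091 kg.
Total product = 699.091 × 24.4 = 17057.82 kg.

17057.8 kg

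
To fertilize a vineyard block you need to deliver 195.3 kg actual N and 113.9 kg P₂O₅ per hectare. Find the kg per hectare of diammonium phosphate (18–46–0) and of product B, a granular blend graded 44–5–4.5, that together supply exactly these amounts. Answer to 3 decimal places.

With a, b = kg per hectare of diammonium phosphate and product B:
N: 0.18·a + 0.44·b = 195.3
P₂O₅: 0.46·a + 0.05·b = 113.9
Eliminate b: (row1) − 0.44/0.05·(row2) → -3.868·a = -807.02, so a = 208.6401.
Then b = (113.9 − 0.46·208.6401) / 0.05 = 358.5109.

208.640 kg diammonium phosphate, 358.511 kg product B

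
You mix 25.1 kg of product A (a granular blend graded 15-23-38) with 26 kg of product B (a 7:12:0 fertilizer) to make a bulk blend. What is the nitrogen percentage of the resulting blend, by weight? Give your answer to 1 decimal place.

10.9% N

Total mass = 25.1 + 26 = 51.1 kg.
N mass = 15%×25.1 + 7%×26 = 5.585 kg.
% N = 5.585 / 51.1 = 10.9295%.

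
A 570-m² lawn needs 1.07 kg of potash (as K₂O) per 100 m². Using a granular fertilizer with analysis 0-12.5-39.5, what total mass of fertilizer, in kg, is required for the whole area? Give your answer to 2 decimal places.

15.44 kg

Product per 100 m² = 1.07 / 39.5% = 2.70886 kg.
Total product = 2.70886 × 570 / 100 = 15.4405 kg.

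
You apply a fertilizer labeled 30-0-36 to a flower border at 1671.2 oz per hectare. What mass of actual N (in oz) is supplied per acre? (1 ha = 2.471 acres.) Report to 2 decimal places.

202.90 oz N per acre

nitrogen per hectare = 1671.2 × 30% = 501.36 oz.
Convert to per acre: 501.36 × 0.404694 = 202.898 oz.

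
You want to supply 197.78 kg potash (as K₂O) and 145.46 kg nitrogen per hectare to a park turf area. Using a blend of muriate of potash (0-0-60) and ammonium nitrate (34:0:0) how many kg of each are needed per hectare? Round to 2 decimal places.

329.63 kg muriate of potash, 427.82 kg ammonium nitrate

Per-hectare balance (a = muriate of potash, b = ammonium nitrate):
K₂O: 0.6·a + 0·b = 197.78
N: 0·a + 0.34·b = 145.46
Solving simultaneously: a = 329.633, b = 427.824.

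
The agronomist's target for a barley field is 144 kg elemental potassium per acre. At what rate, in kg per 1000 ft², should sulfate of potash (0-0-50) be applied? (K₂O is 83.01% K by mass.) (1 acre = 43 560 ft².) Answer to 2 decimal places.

7.96 kg of product per thousand sq ft

As K₂O: 144 / 0.8301 = 173.473 kg per acre.
Product per acre = 173.473 / 50% = 346.946 kg.
Convert to per 1000 ft²: 346.946 × 0.0229568 = 7.96479 kg.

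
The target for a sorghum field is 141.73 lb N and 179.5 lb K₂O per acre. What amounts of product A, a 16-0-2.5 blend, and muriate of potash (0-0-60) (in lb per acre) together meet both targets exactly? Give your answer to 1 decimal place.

Per-acre balance (a = product A, b = muriate of potash):
N: 0.16·a + 0·b = 141.73
K₂O: 0.025·a + 0.6·b = 179.5
Eliminate a: (row1) − 0.16/0.025·(row2) → -3.84·b = -1007.07, so b = 262.258.
Back-substitute: a = (141.73 − 0·262.258) / 0.16 = 885.812.

885.8 lb product A, 262.3 lb muriate of potash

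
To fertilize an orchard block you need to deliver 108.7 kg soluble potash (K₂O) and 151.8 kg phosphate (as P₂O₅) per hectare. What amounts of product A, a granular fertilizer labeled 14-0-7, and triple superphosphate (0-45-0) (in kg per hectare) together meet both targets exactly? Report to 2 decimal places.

With a, b = kg per hectare of product A and triple superphosphate:
K₂O: 0.07·a + 0·b = 108.7
P₂O₅: 0·a + 0.45·b = 151.8
Solving simultaneously: a = 1552.857, b = 337.333.

1552.86 kg product A, 337.33 kg triple superphosphate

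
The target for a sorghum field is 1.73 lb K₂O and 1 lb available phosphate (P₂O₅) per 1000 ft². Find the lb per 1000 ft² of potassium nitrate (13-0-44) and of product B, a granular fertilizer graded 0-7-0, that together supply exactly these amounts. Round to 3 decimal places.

Per-1000 ft² balance (a = potassium nitrate, b = product B):
K₂O: 0.44·a + 0·b = 1.73
P₂O₅: 0·a + 0.07·b = 1
Solving simultaneously: a = 3.93182, b = 14.2857.

3.932 lb potassium nitrate, 14.286 lb product B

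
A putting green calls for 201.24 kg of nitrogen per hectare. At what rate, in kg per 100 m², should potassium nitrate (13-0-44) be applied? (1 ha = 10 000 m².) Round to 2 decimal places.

15.48 kg of product per hundred sq m

Product per hectare = 201.24 / 13% = 1548 kg.
Convert to per 100 m²: 1548 × 0.01 = 15.48 kg.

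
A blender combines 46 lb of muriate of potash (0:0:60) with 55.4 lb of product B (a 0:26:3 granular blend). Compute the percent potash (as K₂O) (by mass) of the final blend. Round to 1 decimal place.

Total mass = 46 + 55.4 = 101.4 lb.
K₂O mass = 60%×46 + 3%×55.4 = 29.262 lb.
% K₂O = 29.262 / 101.4 = 28.858%.

28.9% K₂O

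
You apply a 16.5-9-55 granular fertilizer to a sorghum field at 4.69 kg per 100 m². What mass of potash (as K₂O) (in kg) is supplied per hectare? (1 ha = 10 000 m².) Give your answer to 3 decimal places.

K₂O per 100 m² = 4.69 × 55% = 2.5795 kg.
Convert to per hectare: 2.5795 × 100 = 257.95 kg.

257.950 kg K₂O per hectare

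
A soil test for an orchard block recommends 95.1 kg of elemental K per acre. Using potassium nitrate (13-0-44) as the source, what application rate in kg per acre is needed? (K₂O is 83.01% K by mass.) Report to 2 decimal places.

As K₂O: 95.1 / 0.8301 = 114.565 kg per acre.
Product per acre = 114.565 / 44% = 260.374 kg.

260.37 kg of product per acre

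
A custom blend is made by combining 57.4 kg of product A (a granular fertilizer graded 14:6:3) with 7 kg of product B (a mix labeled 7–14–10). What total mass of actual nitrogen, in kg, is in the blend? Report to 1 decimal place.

N mass = 14%×57.4 + 7%×7 = 8.526 kg.

8.5 kg N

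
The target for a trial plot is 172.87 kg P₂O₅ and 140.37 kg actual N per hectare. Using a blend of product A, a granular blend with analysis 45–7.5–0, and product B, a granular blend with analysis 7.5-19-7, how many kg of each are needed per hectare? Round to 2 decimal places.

171.58 kg product A, 842.11 kg product B

With a, b = kg per hectare of product A and product B:
P₂O₅: 0.075·a + 0.19·b = 172.87
N: 0.45·a + 0.075·b = 140.37
Eliminate b: (row1) − 0.19/0.075·(row2) → -1.065·a = -182.734, so a = 171.581.
Then b = (140.37 − 0.45·171.581) / 0.075 = 842.113.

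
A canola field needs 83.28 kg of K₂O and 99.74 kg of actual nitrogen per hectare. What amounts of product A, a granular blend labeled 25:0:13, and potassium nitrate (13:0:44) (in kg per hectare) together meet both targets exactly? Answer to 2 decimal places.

355.09 kg product A, 84.36 kg potassium nitrate

With a, b = kg per hectare of product A and potassium nitrate:
K₂O: 0.13·a + 0.44·b = 83.28
N: 0.25·a + 0.13·b = 99.74
Eliminate b: (row1) − 0.44/0.13·(row2) → -0.716154·a = -254.302, so a = 355.093.
Then b = (99.74 − 0.25·355.093) / 0.13 = 84.3588.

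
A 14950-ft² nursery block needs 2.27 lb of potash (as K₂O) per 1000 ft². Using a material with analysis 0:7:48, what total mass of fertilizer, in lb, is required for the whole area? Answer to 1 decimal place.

Product per 1000 ft² = 2.27 / 48% = 4.72917 lb.
Total product = 4.72917 × 14950 / 1000 = 70.701 lb.

70.7 lb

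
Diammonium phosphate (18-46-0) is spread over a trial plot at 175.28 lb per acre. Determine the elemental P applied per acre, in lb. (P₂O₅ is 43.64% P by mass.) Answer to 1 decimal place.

35.2 lb P per acre

P₂O₅ per acre = 175.28 × 46% = 80.6288 lb.
Elemental P = 80.6288 × 0.4364 = 35.1864 lb per acre.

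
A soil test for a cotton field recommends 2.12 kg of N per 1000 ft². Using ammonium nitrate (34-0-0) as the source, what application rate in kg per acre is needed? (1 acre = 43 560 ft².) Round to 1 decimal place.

Product per 1000 ft² = 2.12 / 34% = 6.23529 kg.
Convert to per acre: 6.23529 × 43.56 = 271.609 kg.

271.6 kg of product per acre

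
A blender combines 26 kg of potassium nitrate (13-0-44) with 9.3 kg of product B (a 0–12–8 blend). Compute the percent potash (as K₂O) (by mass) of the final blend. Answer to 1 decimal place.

Total mass = 26 + 9.3 = 35.3 kg.
K₂O mass = 44%×26 + 8%×9.3 = 12.184 kg.
% K₂O = 12.184 / 35.3 = 34.5156%.

34.5% K₂O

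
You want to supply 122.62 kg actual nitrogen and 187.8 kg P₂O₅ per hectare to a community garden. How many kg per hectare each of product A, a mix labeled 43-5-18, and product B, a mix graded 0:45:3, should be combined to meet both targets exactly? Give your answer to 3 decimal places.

Per-hectare balance (a = product A, b = product B):
N: 0.43·a + 0·b = 122.62
P₂O₅: 0.05·a + 0.45·b = 187.8
Solving simultaneously: a = 285.1628, b = 385.6486.

285.163 kg product A, 385.649 kg product B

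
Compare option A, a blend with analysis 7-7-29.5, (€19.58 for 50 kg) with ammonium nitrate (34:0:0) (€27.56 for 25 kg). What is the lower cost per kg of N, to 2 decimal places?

option A: N per bag = 50 × 7% = 3.5 kg; cost = 19.58 / 3.5 = €5.5943/kg N.
ammonium nitrate: N per bag = 25 × 34% = 8.5 kg; cost = 27.56 / 8.5 = €3.2424/kg N.
ammonium nitrate is cheaper.

€3.24 per kg N (ammonium nitrate)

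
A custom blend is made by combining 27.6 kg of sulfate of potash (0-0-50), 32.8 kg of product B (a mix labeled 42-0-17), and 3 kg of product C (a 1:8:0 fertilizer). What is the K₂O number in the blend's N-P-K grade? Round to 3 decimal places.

30.562% K₂O

Total mass = 27.6 + 32.8 + 3 = 63.4 kg.
K₂O mass = 50%×27.6 + 17%×32.8 + 0%×3 = 19.376 kg.
% K₂O = 19.376 / 63.4 = 30.5615%.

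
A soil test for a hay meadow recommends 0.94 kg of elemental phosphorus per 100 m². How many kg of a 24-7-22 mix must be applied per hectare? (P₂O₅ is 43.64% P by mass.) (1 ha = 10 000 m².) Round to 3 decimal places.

As P₂O₅: 0.94 / 0.4364 = 2.15399 kg per 100 m².
Product per 100 m² = 2.15399 / 7% = 30.7712 kg.
Convert to per hectare: 30.7712 × 100 = 3077.1245 kg.

3077.125 kg of product per hectare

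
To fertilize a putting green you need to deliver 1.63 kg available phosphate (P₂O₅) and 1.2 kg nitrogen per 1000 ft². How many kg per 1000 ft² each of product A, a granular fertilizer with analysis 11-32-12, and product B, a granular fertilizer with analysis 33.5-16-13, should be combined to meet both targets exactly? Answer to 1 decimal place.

Let a = kg of product A, b = kg of product B (per 1000 ft²).
P₂O₅: 0.32·a + 0.16·b = 1.63
N: 0.11·a + 0.335·b = 1.2
Eliminate a: (row1) − 0.32/0.11·(row2) → -0.814545·b = -1.86091, so b = 2.2846.
Back-substitute: a = (1.63 − 0.16·2.2846) / 0.32 = 3.95145.

4.0 kg product A, 2.3 kg product B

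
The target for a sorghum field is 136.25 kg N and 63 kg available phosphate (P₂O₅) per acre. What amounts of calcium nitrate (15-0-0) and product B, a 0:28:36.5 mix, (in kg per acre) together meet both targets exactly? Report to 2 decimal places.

908.33 kg calcium nitrate, 225.00 kg product B

With a, b = kg per acre of calcium nitrate and product B:
N: 0.15·a + 0·b = 136.25
P₂O₅: 0·a + 0.28·b = 63
Solving simultaneously: a = 908.333, b = 225.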